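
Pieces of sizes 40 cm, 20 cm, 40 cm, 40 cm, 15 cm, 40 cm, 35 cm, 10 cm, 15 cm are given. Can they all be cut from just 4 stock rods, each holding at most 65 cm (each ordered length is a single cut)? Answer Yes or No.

No

Total = 255 cm; ⌈255/65⌉ = 4.
5 pieces each exceed half the capacity and cannot share a stock rod, forcing at least 5 stock rods.
At least 5 stock rods are required, but only 4 are allowed.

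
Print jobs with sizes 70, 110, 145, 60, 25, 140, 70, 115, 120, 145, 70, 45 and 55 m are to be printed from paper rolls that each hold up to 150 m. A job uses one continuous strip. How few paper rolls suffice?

9

Total = 145 + 145 + 140 + 120 + 115 + 110 + 70 + 70 + 70 + 60 + 55 + 45 + 25 = 1170 m.
Lower bound: ⌈1170/150⌉ = 8 paper rolls.
A packing using 9 paper rolls:
  roll 1: 145 = 145
  roll 2: 145 = 145
  roll 3: 140 = 140
  roll 4: 120 + 25 = 145
  roll 5: 115 = 115
  roll 6: 110 = 110
  roll 7: 70 + 70 = 140
  roll 8: 70 + 60 = 130
  roll 9: 55 + 45 = 100
No arrangement into 8 paper rolls stays within capacity, so 9 is optimal.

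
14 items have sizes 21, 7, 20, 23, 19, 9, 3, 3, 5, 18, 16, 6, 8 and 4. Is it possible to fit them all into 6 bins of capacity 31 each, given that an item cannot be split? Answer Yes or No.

Yes

A valid assignment using 6 bins:
  bin 1: 23 + 8 = 31
  bin 2: 21 + 9 = 30
  bin 3: 20 + 7 + 4 = 31
  bin 4: 19 + 6 + 5 = 30
  bin 5: 18 + 3 + 3 = 24
  bin 6: 16 = 16
Every load is within 31, so 6 bins suffice.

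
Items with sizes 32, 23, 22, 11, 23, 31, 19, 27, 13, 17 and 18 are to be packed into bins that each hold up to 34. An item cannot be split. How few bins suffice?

Total = 32 + 31 + 27 + 23 + 23 + 22 + 19 + 18 + 17 + 13 + 11 = 236.
Lower bound: ⌈236/34⌉ = 7 bins.
Also, 8 items each exceed 17, and no two of those can share a bin, so at least 8 bins are needed.
A packing using 9 bins:
  bin 1: 32 = 32
  bin 2: 31 = 31
  bin 3: 27 = 27
  bin 4: 23 + 11 = 34
  bin 5: 23 = 23
  bin 6: 22 = 22
  bin 7: 19 + 13 = 32
  bin 8: 18 = 18
  bin 9: 17 = 17
No arrangement into 8 bins stays within capacity, so 9 is optimal.

9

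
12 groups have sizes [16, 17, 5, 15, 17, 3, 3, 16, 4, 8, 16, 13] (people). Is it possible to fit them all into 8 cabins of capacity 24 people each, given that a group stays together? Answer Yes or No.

Yes

A valid assignment using 7 cabins:
  cabin 1: 17 + 5 = 22
  cabin 2: 17 + 4 + 3 = 24
  cabin 3: 16 + 8 = 24
  cabin 4: 16 + 3 = 19
  cabin 5: 16 = 16
  cabin 6: 15 = 15
  cabin 7: 13 = 13
That uses only 7 ≤ 8, so 8 cabins are enough.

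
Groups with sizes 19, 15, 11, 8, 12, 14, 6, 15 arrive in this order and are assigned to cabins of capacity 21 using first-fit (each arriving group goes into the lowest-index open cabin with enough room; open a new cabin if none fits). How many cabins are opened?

6

  19 → cabin 1 (new)  [load 19/21]
  15 → cabin 2 (new)  [load 15/21]
  11 → cabin 3 (new)  [load 11/21]
  8 → cabin 3  [load 19/21]
  12 → cabin 4 (new)  [load 12/21]
  14 → cabin 5 (new)  [load 14/21]
  6 → cabin 2  [load 21/21]
  15 → cabin 6 (new)  [load 15/21]
6 cabins opened.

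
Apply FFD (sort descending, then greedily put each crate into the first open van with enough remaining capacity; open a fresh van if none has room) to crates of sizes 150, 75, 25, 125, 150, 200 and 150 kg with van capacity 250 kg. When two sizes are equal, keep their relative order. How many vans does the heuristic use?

Sorted descending: 200, 150, 150, 150, 125, 75, 25.
  200 → van 1 (new)  [load 200/250]
  150 → van 2 (new)  [load 150/250]
  150 → van 3 (new)  [load 150/250]
  150 → van 4 (new)  [load 150/250]
  125 → van 5 (new)  [load 125/250]
  75 → van 2  [load 225/250]
  25 → van 1  [load 225/250]
5 vans opened.

5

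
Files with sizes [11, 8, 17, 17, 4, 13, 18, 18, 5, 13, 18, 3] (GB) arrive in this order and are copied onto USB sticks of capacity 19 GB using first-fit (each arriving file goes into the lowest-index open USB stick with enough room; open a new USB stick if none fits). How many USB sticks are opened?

  11 → USB stick 1 (new)  [load 11/19]
  8 → USB stick 1  [load 19/19]
  17 → USB stick 2 (new)  [load 17/19]
  17 → USB stick 3 (new)  [load 17/19]
  4 → USB stick 4 (new)  [load 4/19]
  13 → USB stick 4  [load 17/19]
  18 → USB stick 5 (new)  [load 18/19]
  18 → USB stick 6 (new)  [load 18/19]
  5 → USB stick 7 (new)  [load 5/19]
  13 → USB stick 7  [load 18/19]
  18 → USB stick 8 (new)  [load 18/19]
  3 → USB stick 9 (new)  [load 3/19]
9 USB sticks opened.

9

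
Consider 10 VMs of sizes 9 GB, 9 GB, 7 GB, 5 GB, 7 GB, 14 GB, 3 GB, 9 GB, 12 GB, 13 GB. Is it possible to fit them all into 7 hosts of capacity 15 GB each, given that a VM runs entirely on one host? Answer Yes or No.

A valid assignment using 7 hosts:
  host 1: 14 = 14
  host 2: 13 = 13
  host 3: 12 + 3 = 15
  host 4: 9 + 5 = 14
  host 5: 9 = 9
  host 6: 9 = 9
  host 7: 7 + 7 = 14
Every load is within 15 GB, so 7 hosts suffice.

Yes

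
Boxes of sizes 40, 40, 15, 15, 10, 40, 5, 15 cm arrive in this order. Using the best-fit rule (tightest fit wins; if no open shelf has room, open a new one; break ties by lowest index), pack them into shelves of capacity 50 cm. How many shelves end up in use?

4

  40 → shelf 1 (new)  [load 40/50]
  40 → shelf 2 (new)  [load 40/50]
  15 → shelf 3 (new)  [load 15/50]
  15 → shelf 3  [load 30/50]
  10 → shelf 1  [load 50/50]
  40 → shelf 4 (new)  [load 40/50]
  5 → shelf 2  [load 45/50]
  15 → shelf 3  [load 45/50]
4 shelves opened.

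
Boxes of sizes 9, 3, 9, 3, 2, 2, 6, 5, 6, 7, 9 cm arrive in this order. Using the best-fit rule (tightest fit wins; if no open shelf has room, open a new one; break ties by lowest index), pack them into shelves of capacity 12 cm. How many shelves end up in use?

  9 → shelf 1 (new)  [load 9/12]
  3 → shelf 1  [load 12/12]
  9 → shelf 2 (new)  [load 9/12]
  3 → shelf 2  [load 12/12]
  2 → shelf 3 (new)  [load 2/12]
  2 → shelf 3  [load 4/12]
  6 → shelf 3  [load 10/12]
  5 → shelf 4 (new)  [load 5/12]
  6 → shelf 4  [load 11/12]
  7 → shelf 5 (new)  [load 7/12]
  9 → shelf 6 (new)  [load 9/12]
6 shelves opened.

6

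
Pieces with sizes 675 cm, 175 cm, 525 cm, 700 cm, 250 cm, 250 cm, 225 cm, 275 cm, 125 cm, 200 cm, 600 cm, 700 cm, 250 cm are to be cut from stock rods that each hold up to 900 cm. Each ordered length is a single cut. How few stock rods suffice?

6

Total = 700 + 700 + 675 + 600 + 525 + 275 + 250 + 250 + 250 + 225 + 200 + 175 + 125 = 4950 cm.
Lower bound: ⌈4950/900⌉ = 6 stock rods.
A packing using 6 stock rods:
  stock rod 1: 700 + 200 = 900
  stock rod 2: 700 + 175 = 875
  stock rod 3: 675 + 225 = 900
  stock rod 4: 600 + 275 = 875
  stock rod 5: 525 + 250 + 125 = 900
  stock rod 6: 250 + 250 = 500
This matches the lower bound, so 6 is optimal.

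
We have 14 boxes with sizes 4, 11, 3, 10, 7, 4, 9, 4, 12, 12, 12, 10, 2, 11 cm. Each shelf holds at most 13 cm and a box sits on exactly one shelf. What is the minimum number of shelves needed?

10

Total = 12 + 12 + 12 + 11 + 11 + 10 + 10 + 9 + 7 + 4 + 4 + 4 + 3 + 2 = 111 cm.
Lower bound: ⌈111/13⌉ = 9 shelves.
A packing using 10 shelves:
  shelf 1: 12 = 12
  shelf 2: 12 = 12
  shelf 3: 12 = 12
  shelf 4: 11 + 2 = 13
  shelf 5: 11 = 11
  shelf 6: 10 + 3 = 13
  shelf 7: 10 = 10
  shelf 8: 9 + 4 = 13
  shelf 9: 7 + 4 = 11
  shelf 10: 4 = 4
No arrangement into 9 shelves stays within capacity, so 10 is optimal.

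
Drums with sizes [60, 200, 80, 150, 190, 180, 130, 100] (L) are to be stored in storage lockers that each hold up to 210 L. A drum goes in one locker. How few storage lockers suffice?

Total = 200 + 190 + 180 + 150 + 130 + 100 + 80 + 60 = 1090 L.
Lower bound: ⌈1090/210⌉ = 6 storage lockers.
A packing using 6 storage lockers:
  locker 1: 200 = 200
  locker 2: 190 = 190
  locker 3: 180 = 180
  locker 4: 150 + 60 = 210
  locker 5: 130 + 80 = 210
  locker 6: 100 = 100
This matches the lower bound, so 6 is optimal.

6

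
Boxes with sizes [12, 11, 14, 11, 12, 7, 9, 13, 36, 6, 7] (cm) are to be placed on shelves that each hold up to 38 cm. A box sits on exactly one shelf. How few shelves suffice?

Total = 36 + 14 + 13 + 12 + 12 + 11 + 11 + 9 + 7 + 7 + 6 = 138 cm.
Lower bound: ⌈138/38⌉ = 4 shelves.
A packing using 4 shelves:
  shelf 1: 36 = 36
  shelf 2: 14 + 13 + 11 = 38
  shelf 3: 12 + 12 + 11 = 35
  shelf 4: 9 + 7 + 7 + 6 = 29
This matches the lower bound, so 4 is optimal.

4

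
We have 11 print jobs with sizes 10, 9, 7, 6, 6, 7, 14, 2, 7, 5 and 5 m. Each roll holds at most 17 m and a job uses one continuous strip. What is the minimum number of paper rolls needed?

5

Total = 14 + 10 + 9 + 7 + 7 + 7 + 6 + 6 + 5 + 5 + 2 = 78 m.
Lower bound: ⌈78/17⌉ = 5 paper rolls.
A packing using 5 paper rolls:
  roll 1: 14 + 2 = 16
  roll 2: 10 + 7 = 17
  roll 3: 9 + 7 = 16
  roll 4: 7 + 6 = 13
  roll 5: 6 + 5 + 5 = 16
This matches the lower bound, so 5 is optimal.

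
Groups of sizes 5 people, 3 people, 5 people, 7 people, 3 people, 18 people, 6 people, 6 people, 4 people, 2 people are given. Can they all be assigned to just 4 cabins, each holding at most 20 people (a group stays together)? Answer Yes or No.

A valid assignment using 3 cabins:
  cabin 1: 18 + 2 = 20
  cabin 2: 7 + 6 + 6 = 19
  cabin 3: 5 + 5 + 4 + 3 + 3 = 20
That uses only 3 ≤ 4, so 4 cabins are enough.

Yes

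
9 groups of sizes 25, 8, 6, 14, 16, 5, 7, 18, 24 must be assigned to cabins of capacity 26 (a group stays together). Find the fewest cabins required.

Total = 25 + 24 + 18 + 16 + 14 + 8 + 7 + 6 + 5 = 123.
Lower bound: ⌈123/26⌉ = 5 cabins.
A packing using 5 cabins:
  cabin 1: 25 = 25
  cabin 2: 24 = 24
  cabin 3: 18 + 8 = 26
  cabin 4: 16 + 7 = 23
  cabin 5: 14 + 6 + 5 = 25
This matches the lower bound, so 5 is optimal.

5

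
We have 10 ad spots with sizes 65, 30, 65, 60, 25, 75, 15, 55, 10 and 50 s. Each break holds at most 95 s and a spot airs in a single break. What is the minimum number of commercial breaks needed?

6

Total = 75 + 65 + 65 + 60 + 55 + 50 + 30 + 25 + 15 + 10 = 450 s.
Lower bound: ⌈450/95⌉ = 5 commercial breaks.
Also, 6 ad spots each exceed 95/2 s, and no two of those can share a break, so at least 6 commercial breaks are needed.
A packing using 6 commercial breaks:
  break 1: 75 + 15 = 90
  break 2: 65 + 30 = 95
  break 3: 65 + 25 = 90
  break 4: 60 + 10 = 70
  break 5: 55 = 55
  break 6: 50 = 50
This matches the lower bound, so 6 is optimal.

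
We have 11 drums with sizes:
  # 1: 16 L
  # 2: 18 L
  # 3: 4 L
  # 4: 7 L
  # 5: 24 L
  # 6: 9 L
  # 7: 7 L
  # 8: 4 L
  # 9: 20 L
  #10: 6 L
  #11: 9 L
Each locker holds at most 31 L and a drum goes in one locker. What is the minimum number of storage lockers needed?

Total = 24 + 20 + 18 + 16 + 9 + 9 + 7 + 7 + 6 + 4 + 4 = 124 L.
Lower bound: ⌈124/31⌉ = 4 storage lockers.
A packing using 4 storage lockers:
  locker 1: 24 + 7 = 31
  locker 2: 20 + 7 + 4 = 31
  locker 3: 18 + 9 + 4 = 31
  locker 4: 16 + 9 + 6 = 31
This matches the lower bound, so 4 is optimal.

4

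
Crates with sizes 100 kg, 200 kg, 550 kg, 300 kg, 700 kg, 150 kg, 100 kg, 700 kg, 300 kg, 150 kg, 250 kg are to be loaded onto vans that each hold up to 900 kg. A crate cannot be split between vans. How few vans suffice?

4

Total = 700 + 700 + 550 + 300 + 300 + 250 + 200 + 150 + 150 + 100 + 100 = 3500 kg.
Lower bound: ⌈3500/900⌉ = 4 vans.
A packing using 4 vans:
  van 1: 700 + 200 = 900
  van 2: 700 + 150 = 850
  van 3: 550 + 300 = 850
  van 4: 300 + 250 + 150 + 100 + 100 = 900
This matches the lower bound, so 4 is optimal.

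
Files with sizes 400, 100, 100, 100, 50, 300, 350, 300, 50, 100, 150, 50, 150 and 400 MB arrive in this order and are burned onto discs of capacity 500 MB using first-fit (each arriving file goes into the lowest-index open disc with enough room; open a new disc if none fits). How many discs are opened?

  400 → disc 1 (new)  [load 400/500]
  100 → disc 1  [load 500/500]
  100 → disc 2 (new)  [load 100/500]
  100 → disc 2  [load 200/500]
  50 → disc 2  [load 250/500]
  300 → disc 3 (new)  [load 300/500]
  350 → disc 4 (new)  [load 350/500]
  300 → disc 5 (new)  [load 300/500]
  50 → disc 2  [load 300/500]
  100 → disc 2  [load 400/500]
  150 → disc 3  [load 450/500]
  50 → disc 2  [load 450/500]
  150 → disc 4  [load 500/500]
  400 → disc 6 (new)  [load 400/500]
6 discs opened.

6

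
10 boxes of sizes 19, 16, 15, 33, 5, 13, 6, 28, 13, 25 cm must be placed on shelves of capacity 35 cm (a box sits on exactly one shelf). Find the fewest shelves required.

Total = 33 + 28 + 25 + 19 + 16 + 15 + 13 + 13 + 6 + 5 = 173 cm.
Lower bound: ⌈173/35⌉ = 5 shelves.
A packing using 6 shelves:
  shelf 1: 33 = 33
  shelf 2: 28 + 6 = 34
  shelf 3: 25 + 5 = 30
  shelf 4: 19 + 16 = 35
  shelf 5: 15 + 13 = 28
  shelf 6: 13 = 13
No arrangement into 5 shelves stays within capacity, so 6 is optimal.

6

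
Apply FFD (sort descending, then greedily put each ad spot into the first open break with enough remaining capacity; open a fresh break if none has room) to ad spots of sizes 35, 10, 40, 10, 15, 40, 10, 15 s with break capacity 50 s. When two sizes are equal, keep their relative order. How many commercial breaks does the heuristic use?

4

Sorted descending: 40, 40, 35, 15, 15, 10, 10, 10.
  40 → break 1 (new)  [load 40/50]
  40 → break 2 (new)  [load 40/50]
  35 → break 3 (new)  [load 35/50]
  15 → break 3  [load 50/50]
  15 → break 4 (new)  [load 15/50]
  10 → break 1  [load 50/50]
  10 → break 2  [load 50/50]
  10 → break 4  [load 25/50]
4 commercial breaks opened.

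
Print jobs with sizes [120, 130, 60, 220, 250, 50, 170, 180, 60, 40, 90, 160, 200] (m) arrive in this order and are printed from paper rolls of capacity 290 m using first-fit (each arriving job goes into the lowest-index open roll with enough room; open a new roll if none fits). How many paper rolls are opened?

7

  120 → roll 1 (new)  [load 120/290]
  130 → roll 1  [load 250/290]
  60 → roll 2 (new)  [load 60/290]
  220 → roll 2  [load 280/290]
  250 → roll 3 (new)  [load 250/290]
  50 → roll 4 (new)  [load 50/290]
  170 → roll 4  [load 220/290]
  180 → roll 5 (new)  [load 180/290]
  60 → roll 4  [load 280/290]
  40 → roll 1  [load 290/290]
  90 → roll 5  [load 270/290]
  160 → roll 6 (new)  [load 160/290]
  200 → roll 7 (new)  [load 200/290]
7 paper rolls opened.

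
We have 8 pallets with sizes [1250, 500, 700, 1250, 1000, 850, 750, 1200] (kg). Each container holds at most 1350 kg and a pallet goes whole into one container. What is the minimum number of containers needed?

Total = 1250 + 1250 + 1200 + 1000 + 850 + 750 + 700 + 500 = 7500 kg.
Lower bound: ⌈7500/1350⌉ = 6 containers.
Also, 7 pallets each exceed 675 kg, and no two of those can share a container, so at least 7 containers are needed.
A packing using 7 containers:
  container 1: 1250 = 1250
  container 2: 1250 = 1250
  container 3: 1200 = 1200
  container 4: 1000 = 1000
  container 5: 850 + 500 = 1350
  container 6: 750 = 750
  container 7: 700 = 700
This matches the lower bound, so 7 is optimal.

7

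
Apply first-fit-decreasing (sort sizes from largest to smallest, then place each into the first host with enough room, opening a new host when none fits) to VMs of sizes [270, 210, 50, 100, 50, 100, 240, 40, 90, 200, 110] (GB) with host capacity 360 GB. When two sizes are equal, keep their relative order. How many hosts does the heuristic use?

5

Sorted descending: 270, 240, 210, 200, 110, 100, 100, 90, 50, 50, 40.
  270 → host 1 (new)  [load 270/360]
  240 → host 2 (new)  [load 240/360]
  210 → host 3 (new)  [load 210/360]
  200 → host 4 (new)  [load 200/360]
  110 → host 2  [load 350/360]
  100 → host 3  [load 310/360]
  100 → host 4  [load 300/360]
  90 → host 1  [load 360/360]
  50 → host 3  [load 360/360]
  50 → host 4  [load 350/360]
  40 → host 5 (new)  [load 40/360]
5 hosts opened.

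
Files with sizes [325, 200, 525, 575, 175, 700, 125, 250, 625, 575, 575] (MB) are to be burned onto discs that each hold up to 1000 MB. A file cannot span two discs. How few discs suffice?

6

Total = 700 + 625 + 575 + 575 + 575 + 525 + 325 + 250 + 200 + 175 + 125 = 4650 MB.
Lower bound: ⌈4650/1000⌉ = 5 discs.
Also, 6 files each exceed 500 MB, and no two of those can share a disc, so at least 6 discs are needed.
A packing using 6 discs:
  disc 1: 700 + 250 = 950
  disc 2: 625 + 325 = 950
  disc 3: 575 + 200 + 175 = 950
  disc 4: 575 + 125 = 700
  disc 5: 575 = 575
  disc 6: 525 = 525
This matches the lower bound, so 6 is optimal.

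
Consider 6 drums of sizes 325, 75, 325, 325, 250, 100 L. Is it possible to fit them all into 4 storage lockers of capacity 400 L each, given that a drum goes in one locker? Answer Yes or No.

Yes

A valid assignment using 4 storage lockers:
  locker 1: 325 + 75 = 400
  locker 2: 325 = 325
  locker 3: 325 = 325
  locker 4: 250 + 100 = 350
Every load is within 400 L, so 4 storage lockers suffice.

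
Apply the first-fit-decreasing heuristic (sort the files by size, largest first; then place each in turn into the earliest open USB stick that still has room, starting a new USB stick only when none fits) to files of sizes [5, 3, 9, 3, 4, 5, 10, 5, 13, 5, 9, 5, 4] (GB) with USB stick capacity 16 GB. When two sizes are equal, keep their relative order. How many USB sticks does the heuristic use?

6

Sorted descending: 13, 10, 9, 9, 5, 5, 5, 5, 5, 4, 4, 3, 3.
  13 → USB stick 1 (new)  [load 13/16]
  10 → USB stick 2 (new)  [load 10/16]
  9 → USB stick 3 (new)  [load 9/16]
  9 → USB stick 4 (new)  [load 9/16]
  5 → USB stick 2  [load 15/16]
  5 → USB stick 3  [load 14/16]
  5 → USB stick 4  [load 14/16]
  5 → USB stick 5 (new)  [load 5/16]
  5 → USB stick 5  [load 10/16]
  4 → USB stick 5  [load 14/16]
  4 → USB stick 6 (new)  [load 4/16]
  3 → USB stick 1  [load 16/16]
  3 → USB stick 6  [load 7/16]
6 USB sticks opened.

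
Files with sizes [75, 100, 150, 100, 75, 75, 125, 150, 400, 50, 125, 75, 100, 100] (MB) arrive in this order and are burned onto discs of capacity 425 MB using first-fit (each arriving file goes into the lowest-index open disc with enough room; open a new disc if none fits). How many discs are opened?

  75 → disc 1 (new)  [load 75/425]
  100 → disc 1  [load 175/425]
  150 → disc 1  [load 325/425]
  100 → disc 1  [load 425/425]
  75 → disc 2 (new)  [load 75/425]
  75 → disc 2  [load 150/425]
  125 → disc 2  [load 275/425]
  150 → disc 2  [load 425/425]
  400 → disc 3 (new)  [load 400/425]
  50 → disc 4 (new)  [load 50/425]
  125 → disc 4  [load 175/425]
  75 → disc 4  [load 250/425]
  100 → disc 4  [load 350/425]
  100 → disc 5 (new)  [load 100/425]
5 discs opened.

5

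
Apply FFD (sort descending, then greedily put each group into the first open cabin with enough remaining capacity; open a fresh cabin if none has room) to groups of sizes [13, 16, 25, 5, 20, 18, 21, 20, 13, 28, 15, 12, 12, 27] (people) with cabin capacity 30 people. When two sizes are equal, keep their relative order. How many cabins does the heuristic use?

10

Sorted descending: 28, 27, 25, 21, 20, 20, 18, 16, 15, 13, 13, 12, 12, 5.
  28 → cabin 1 (new)  [load 28/30]
  27 → cabin 2 (new)  [load 27/30]
  25 → cabin 3 (new)  [load 25/30]
  21 → cabin 4 (new)  [load 21/30]
  20 → cabin 5 (new)  [load 20/30]
  20 → cabin 6 (new)  [load 20/30]
  18 → cabin 7 (new)  [load 18/30]
  16 → cabin 8 (new)  [load 16/30]
  15 → cabin 9 (new)  [load 15/30]
  13 → cabin 8  [load 29/30]
  13 → cabin 9  [load 28/30]
  12 → cabin 7  [load 30/30]
  12 → cabin 10 (new)  [load 12/30]
  5 → cabin 3  [load 30/30]
10 cabins opened.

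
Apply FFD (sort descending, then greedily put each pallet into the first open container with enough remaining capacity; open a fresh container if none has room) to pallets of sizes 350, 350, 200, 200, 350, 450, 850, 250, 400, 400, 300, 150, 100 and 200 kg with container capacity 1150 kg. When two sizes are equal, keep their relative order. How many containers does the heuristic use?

5

Sorted descending: 850, 450, 400, 400, 350, 350, 350, 300, 250, 200, 200, 200, 150, 100.
  850 → container 1 (new)  [load 850/1150]
  450 → container 2 (new)  [load 450/1150]
  400 → container 2  [load 850/1150]
  400 → container 3 (new)  [load 400/1150]
  350 → container 3  [load 750/1150]
  350 → container 3  [load 1100/1150]
  350 → container 4 (new)  [load 350/1150]
  300 → container 1  [load 1150/1150]
  250 → container 2  [load 1100/1150]
  200 → container 4  [load 550/1150]
  200 → container 4  [load 750/1150]
  200 → container 4  [load 950/1150]
  150 → container 4  [load 1100/1150]
  100 → container 5 (new)  [load 100/1150]
5 containers opened.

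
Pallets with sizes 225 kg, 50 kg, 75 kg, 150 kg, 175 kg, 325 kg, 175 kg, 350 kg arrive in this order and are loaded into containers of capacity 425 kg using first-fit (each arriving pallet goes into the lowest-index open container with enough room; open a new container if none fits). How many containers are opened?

  225 → container 1 (new)  [load 225/425]
  50 → container 1  [load 275/425]
  75 → container 1  [load 350/425]
  150 → container 2 (new)  [load 150/425]
  175 → container 2  [load 325/425]
  325 → container 3 (new)  [load 325/425]
  175 → container 4 (new)  [load 175/425]
  350 → container 5 (new)  [load 350/425]
5 containers opened.

5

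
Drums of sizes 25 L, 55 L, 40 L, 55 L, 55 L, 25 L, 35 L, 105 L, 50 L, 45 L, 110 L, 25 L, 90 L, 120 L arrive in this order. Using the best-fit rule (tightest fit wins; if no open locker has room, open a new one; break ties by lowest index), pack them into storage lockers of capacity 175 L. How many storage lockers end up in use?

6

  25 → locker 1 (new)  [load 25/175]
  55 → locker 1  [load 80/175]
  40 → locker 1  [load 120/175]
  55 → locker 1  [load 175/175]
  55 → locker 2 (new)  [load 55/175]
  25 → locker 2  [load 80/175]
  35 → locker 2  [load 115/175]
  105 → locker 3 (new)  [load 105/175]
  50 → locker 2  [load 165/175]
  45 → locker 3  [load 150/175]
  110 → locker 4 (new)  [load 110/175]
  25 → locker 3  [load 175/175]
  90 → locker 5 (new)  [load 90/175]
  120 → locker 6 (new)  [load 120/175]
6 storage lockers opened.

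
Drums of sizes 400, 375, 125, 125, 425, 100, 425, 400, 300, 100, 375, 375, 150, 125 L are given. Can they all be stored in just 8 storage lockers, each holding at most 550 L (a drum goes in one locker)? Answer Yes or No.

Yes

A valid assignment using 8 storage lockers:
  locker 1: 425 + 125 = 550
  locker 2: 425 + 125 = 550
  locker 3: 400 + 150 = 550
  locker 4: 400 + 125 = 525
  locker 5: 375 + 100 = 475
  locker 6: 375 + 100 = 475
  locker 7: 375 = 375
  locker 8: 300 = 300
Every load is within 550 L, so 8 storage lockers suffice.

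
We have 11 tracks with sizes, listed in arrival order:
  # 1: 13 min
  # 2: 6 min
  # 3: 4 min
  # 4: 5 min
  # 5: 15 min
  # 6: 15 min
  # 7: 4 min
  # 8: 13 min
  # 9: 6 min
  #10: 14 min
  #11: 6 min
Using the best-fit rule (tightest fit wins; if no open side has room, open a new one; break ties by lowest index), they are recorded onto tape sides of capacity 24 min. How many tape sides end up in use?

  13 → side 1 (new)  [load 13/24]
  6 → side 1  [load 19/24]
  4 → side 1  [load 23/24]
  5 → side 2 (new)  [load 5/24]
  15 → side 2  [load 20/24]
  15 → side 3 (new)  [load 15/24]
  4 → side 2  [load 24/24]
  13 → side 4 (new)  [load 13/24]
  6 → side 3  [load 21/24]
  14 → side 5 (new)  [load 14/24]
  6 → side 5  [load 20/24]
5 tape sides opened.

5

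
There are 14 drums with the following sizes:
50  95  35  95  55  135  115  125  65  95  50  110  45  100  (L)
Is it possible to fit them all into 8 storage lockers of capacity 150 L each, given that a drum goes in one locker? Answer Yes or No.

Total = 1170 L; ⌈1170/150⌉ = 8.
The bound of 8 does not rule out 8, but exhaustive search shows no assignment into 8 storage lockers of capacity 150 L exists — the minimum is 9.

No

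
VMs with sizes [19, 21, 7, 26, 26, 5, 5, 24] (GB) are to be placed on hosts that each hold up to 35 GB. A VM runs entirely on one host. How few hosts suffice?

5

Total = 26 + 26 + 24 + 21 + 19 + 7 + 5 + 5 = 133 GB.
Lower bound: ⌈133/35⌉ = 4 hosts.
Also, 5 VMs each exceed 35/2 GB, and no two of those can share a host, so at least 5 hosts are needed.
A packing using 5 hosts:
  host 1: 26 + 7 = 33
  host 2: 26 + 5 = 31
  host 3: 24 + 5 = 29
  host 4: 21 = 21
  host 5: 19 = 19
This matches the lower bound, so 5 is optimal.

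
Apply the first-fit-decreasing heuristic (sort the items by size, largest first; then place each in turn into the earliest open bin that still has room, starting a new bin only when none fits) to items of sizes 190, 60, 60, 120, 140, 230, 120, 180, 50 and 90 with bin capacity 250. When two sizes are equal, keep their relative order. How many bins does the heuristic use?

6

Sorted descending: 230, 190, 180, 140, 120, 120, 90, 60, 60, 50.
  230 → bin 1 (new)  [load 230/250]
  190 → bin 2 (new)  [load 190/250]
  180 → bin 3 (new)  [load 180/250]
  140 → bin 4 (new)  [load 140/250]
  120 → bin 5 (new)  [load 120/250]
  120 → bin 5  [load 240/250]
  90 → bin 4  [load 230/250]
  60 → bin 2  [load 250/250]
  60 → bin 3  [load 240/250]
  50 → bin 6 (new)  [load 50/250]
6 bins opened.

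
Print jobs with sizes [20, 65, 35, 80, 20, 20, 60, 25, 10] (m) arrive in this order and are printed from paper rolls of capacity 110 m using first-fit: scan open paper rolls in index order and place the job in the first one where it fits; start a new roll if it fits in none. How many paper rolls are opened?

  20 → roll 1 (new)  [load 20/110]
  65 → roll 1  [load 85/110]
  35 → roll 2 (new)  [load 35/110]
  80 → roll 3 (new)  [load 80/110]
  20 → roll 1  [load 105/110]
  20 → roll 2  [load 55/110]
  60 → roll 4 (new)  [load 60/110]
  25 → roll 2  [load 80/110]
  10 → roll 2  [load 90/110]
4 paper rolls opened.

4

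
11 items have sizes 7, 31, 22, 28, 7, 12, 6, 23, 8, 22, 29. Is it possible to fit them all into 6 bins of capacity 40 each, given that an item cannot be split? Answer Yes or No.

Yes

A valid assignment using 6 bins:
  bin 1: 31 + 8 = 39
  bin 2: 29 + 7 = 36
  bin 3: 28 + 12 = 40
  bin 4: 23 + 7 + 6 = 36
  bin 5: 22 = 22
  bin 6: 22 = 22
Every load is within 40, so 6 bins suffice.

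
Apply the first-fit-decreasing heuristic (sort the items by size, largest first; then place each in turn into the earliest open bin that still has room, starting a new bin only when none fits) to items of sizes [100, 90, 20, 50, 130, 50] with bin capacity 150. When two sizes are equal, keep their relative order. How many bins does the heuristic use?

Sorted descending: 130, 100, 90, 50, 50, 20.
  130 → bin 1 (new)  [load 130/150]
  100 → bin 2 (new)  [load 100/150]
  90 → bin 3 (new)  [load 90/150]
  50 → bin 2  [load 150/150]
  50 → bin 3  [load 140/150]
  20 → bin 1  [load 150/150]
3 bins opened.

3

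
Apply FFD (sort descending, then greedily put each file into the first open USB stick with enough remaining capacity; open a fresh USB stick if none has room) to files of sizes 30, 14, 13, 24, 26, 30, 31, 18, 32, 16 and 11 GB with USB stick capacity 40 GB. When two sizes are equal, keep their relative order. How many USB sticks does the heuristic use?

8

Sorted descending: 32, 31, 30, 30, 26, 24, 18, 16, 14, 13, 11.
  32 → USB stick 1 (new)  [load 32/40]
  31 → USB stick 2 (new)  [load 31/40]
  30 → USB stick 3 (new)  [load 30/40]
  30 → USB stick 4 (new)  [load 30/40]
  26 → USB stick 5 (new)  [load 26/40]
  24 → USB stick 6 (new)  [load 24/40]
  18 → USB stick 7 (new)  [load 18/40]
  16 → USB stick 6  [load 40/40]
  14 → USB stick 5  [load 40/40]
  13 → USB stick 7  [load 31/40]
  11 → USB stick 8 (new)  [load 11/40]
8 USB sticks opened.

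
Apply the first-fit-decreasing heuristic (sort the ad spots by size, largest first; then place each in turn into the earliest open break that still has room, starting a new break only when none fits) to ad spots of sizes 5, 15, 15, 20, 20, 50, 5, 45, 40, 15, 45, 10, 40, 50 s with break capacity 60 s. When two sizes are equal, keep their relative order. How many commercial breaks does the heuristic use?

Sorted descending: 50, 50, 45, 45, 40, 40, 20, 20, 15, 15, 15, 10, 5, 5.
  50 → break 1 (new)  [load 50/60]
  50 → break 2 (new)  [load 50/60]
  45 → break 3 (new)  [load 45/60]
  45 → break 4 (new)  [load 45/60]
  40 → break 5 (new)  [load 40/60]
  40 → break 6 (new)  [load 40/60]
  20 → break 5  [load 60/60]
  20 → break 6  [load 60/60]
  15 → break 3  [load 60/60]
  15 → break 4  [load 60/60]
  15 → break 7 (new)  [load 15/60]
  10 → break 1  [load 60/60]
  5 → break 2  [load 55/60]
  5 → break 2  [load 60/60]
7 commercial breaks opened.

7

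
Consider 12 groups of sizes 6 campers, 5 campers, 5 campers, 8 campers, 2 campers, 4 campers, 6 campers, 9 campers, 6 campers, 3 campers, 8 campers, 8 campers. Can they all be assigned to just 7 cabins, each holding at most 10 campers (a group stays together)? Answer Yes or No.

Total = 70 campers; ⌈70/10⌉ = 7.
The bound of 7 does not rule out 7, but exhaustive search shows no assignment into 7 cabins of capacity 10 campers exists — the minimum is 8.

No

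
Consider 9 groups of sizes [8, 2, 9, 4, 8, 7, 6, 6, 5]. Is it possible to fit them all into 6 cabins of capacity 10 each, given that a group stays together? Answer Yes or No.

Total = 55; ⌈55/10⌉ = 6.
The bound of 6 does not rule out 6, but exhaustive search shows no assignment into 6 cabins of capacity 10 exists — the minimum is 7.

No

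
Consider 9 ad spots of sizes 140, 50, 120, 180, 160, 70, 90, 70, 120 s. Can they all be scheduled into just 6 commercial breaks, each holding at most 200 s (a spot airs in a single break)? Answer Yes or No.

Yes

A valid assignment using 6 commercial breaks:
  break 1: 180 = 180
  break 2: 160 = 160
  break 3: 140 + 50 = 190
  break 4: 120 + 70 = 190
  break 5: 120 + 70 = 190
  break 6: 90 = 90
Every load is within 200 s, so 6 commercial breaks suffice.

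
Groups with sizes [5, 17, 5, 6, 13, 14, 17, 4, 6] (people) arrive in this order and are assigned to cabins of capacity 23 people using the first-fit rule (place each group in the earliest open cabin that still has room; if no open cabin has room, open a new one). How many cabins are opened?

5

  5 → cabin 1 (new)  [load 5/23]
  17 → cabin 1  [load 22/23]
  5 → cabin 2 (new)  [load 5/23]
  6 → cabin 2  [load 11/23]
  13 → cabin 3 (new)  [load 13/23]
  14 → cabin 4 (new)  [load 14/23]
  17 → cabin 5 (new)  [load 17/23]
  4 → cabin 2  [load 15/23]
  6 → cabin 2  [load 21/23]
5 cabins opened.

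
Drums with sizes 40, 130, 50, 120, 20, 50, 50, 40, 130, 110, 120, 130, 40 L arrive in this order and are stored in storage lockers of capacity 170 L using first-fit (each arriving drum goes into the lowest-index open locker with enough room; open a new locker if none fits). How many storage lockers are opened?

  40 → locker 1 (new)  [load 40/170]
  130 → locker 1  [load 170/170]
  50 → locker 2 (new)  [load 50/170]
  120 → locker 2  [load 170/170]
  20 → locker 3 (new)  [load 20/170]
  50 → locker 3  [load 70/170]
  50 → locker 3  [load 120/170]
  40 → locker 3  [load 160/170]
  130 → locker 4 (new)  [load 130/170]
  110 → locker 5 (new)  [load 110/170]
  120 → locker 6 (new)  [load 120/170]
  130 → locker 7 (new)  [load 130/170]
  40 → locker 4  [load 170/170]
7 storage lockers opened.

7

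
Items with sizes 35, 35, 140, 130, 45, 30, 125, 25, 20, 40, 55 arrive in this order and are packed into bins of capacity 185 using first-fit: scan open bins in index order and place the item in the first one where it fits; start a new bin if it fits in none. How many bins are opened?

4

  35 → bin 1 (new)  [load 35/185]
  35 → bin 1  [load 70/185]
  140 → bin 2 (new)  [load 140/185]
  130 → bin 3 (new)  [load 130/185]
  45 → bin 1  [load 115/185]
  30 → bin 1  [load 145/185]
  125 → bin 4 (new)  [load 125/185]
  25 → bin 1  [load 170/185]
  20 → bin 2  [load 160/185]
  40 → bin 3  [load 170/185]
  55 → bin 4  [load 180/185]
4 bins opened.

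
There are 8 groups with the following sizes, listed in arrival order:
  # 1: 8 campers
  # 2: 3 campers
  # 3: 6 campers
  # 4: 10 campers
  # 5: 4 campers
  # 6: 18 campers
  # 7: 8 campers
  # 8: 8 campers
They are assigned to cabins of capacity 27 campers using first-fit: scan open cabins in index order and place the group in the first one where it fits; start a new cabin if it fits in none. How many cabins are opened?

  8 → cabin 1 (new)  [load 8/27]
  3 → cabin 1  [load 11/27]
  6 → cabin 1  [load 17/27]
  10 → cabin 1  [load 27/27]
  4 → cabin 2 (new)  [load 4/27]
  18 → cabin 2  [load 22/27]
  8 → cabin 3 (new)  [load 8/27]
  8 → cabin 3  [load 16/27]
3 cabins opened.

3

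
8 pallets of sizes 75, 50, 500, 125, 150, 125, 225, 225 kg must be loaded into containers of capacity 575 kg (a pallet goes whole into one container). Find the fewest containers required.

Total = 500 + 225 + 225 + 150 + 125 + 125 + 75 + 50 = 1475 kg.
Lower bound: ⌈1475/575⌉ = 3 containers.
A packing using 3 containers:
  container 1: 500 + 75 = 575
  container 2: 225 + 225 + 125 = 575
  container 3: 150 + 125 + 50 = 325
This matches the lower bound, so 3 is optimal.

3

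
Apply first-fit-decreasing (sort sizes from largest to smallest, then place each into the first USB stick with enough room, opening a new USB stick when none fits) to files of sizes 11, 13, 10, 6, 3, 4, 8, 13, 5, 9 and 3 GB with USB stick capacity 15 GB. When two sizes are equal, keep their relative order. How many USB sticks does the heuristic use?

6

Sorted descending: 13, 13, 11, 10, 9, 8, 6, 5, 4, 3, 3.
  13 → USB stick 1 (new)  [load 13/15]
  13 → USB stick 2 (new)  [load 13/15]
  11 → USB stick 3 (new)  [load 11/15]
  10 → USB stick 4 (new)  [load 10/15]
  9 → USB stick 5 (new)  [load 9/15]
  8 → USB stick 6 (new)  [load 8/15]
  6 → USB stick 5  [load 15/15]
  5 → USB stick 4  [load 15/15]
  4 → USB stick 3  [load 15/15]
  3 → USB stick 6  [load 11/15]
  3 → USB stick 6  [load 14/15]
6 USB sticks opened.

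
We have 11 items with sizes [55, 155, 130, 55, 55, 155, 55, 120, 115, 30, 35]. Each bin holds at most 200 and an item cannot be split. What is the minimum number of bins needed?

Total = 155 + 155 + 130 + 120 + 115 + 55 + 55 + 55 + 55 + 35 + 30 = 960.
Lower bound: ⌈960/200⌉ = 5 bins.
A packing using 6 bins:
  bin 1: 155 + 35 = 190
  bin 2: 155 + 30 = 185
  bin 3: 130 + 55 = 185
  bin 4: 120 + 55 = 175
  bin 5: 115 + 55 = 170
  bin 6: 55 = 55
No arrangement into 5 bins stays within capacity, so 6 is optimal.

6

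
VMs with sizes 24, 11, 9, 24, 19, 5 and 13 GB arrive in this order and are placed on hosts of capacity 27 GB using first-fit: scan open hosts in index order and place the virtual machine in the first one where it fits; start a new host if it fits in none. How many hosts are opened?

5

  24 → host 1 (new)  [load 24/27]
  11 → host 2 (new)  [load 11/27]
  9 → host 2  [load 20/27]
  24 → host 3 (new)  [load 24/27]
  19 → host 4 (new)  [load 19/27]
  5 → host 2  [load 25/27]
  13 → host 5 (new)  [load 13/27]
5 hosts opened.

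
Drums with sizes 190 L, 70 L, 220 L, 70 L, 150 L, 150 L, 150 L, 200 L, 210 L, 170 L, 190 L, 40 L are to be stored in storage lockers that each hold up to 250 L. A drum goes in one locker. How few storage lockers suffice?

Total = 220 + 210 + 200 + 190 + 190 + 170 + 150 + 150 + 150 + 70 + 70 + 40 = 1810 L.
Lower bound: ⌈1810/250⌉ = 8 storage lockers.
Also, 9 drums each exceed 125 L, and no two of those can share a locker, so at least 9 storage lockers are needed.
A packing using 9 storage lockers:
  locker 1: 220 = 220
  locker 2: 210 + 40 = 250
  locker 3: 200 = 200
  locker 4: 190 = 190
  locker 5: 190 = 190
  locker 6: 170 + 70 = 240
  locker 7: 150 + 70 = 220
  locker 8: 150 = 150
  locker 9: 150 = 150
This matches the lower bound, so 9 is optimal.

9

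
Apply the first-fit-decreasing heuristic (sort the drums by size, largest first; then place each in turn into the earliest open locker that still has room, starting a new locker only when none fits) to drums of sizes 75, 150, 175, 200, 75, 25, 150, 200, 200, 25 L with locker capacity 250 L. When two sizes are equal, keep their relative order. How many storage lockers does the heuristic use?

6

Sorted descending: 200, 200, 200, 175, 150, 150, 75, 75, 25, 25.
  200 → locker 1 (new)  [load 200/250]
  200 → locker 2 (new)  [load 200/250]
  200 → locker 3 (new)  [load 200/250]
  175 → locker 4 (new)  [load 175/250]
  150 → locker 5 (new)  [load 150/250]
  150 → locker 6 (new)  [load 150/250]
  75 → locker 4  [load 250/250]
  75 → locker 5  [load 225/250]
  25 → locker 1  [load 225/250]
  25 → locker 1  [load 250/250]
6 storage lockers opened.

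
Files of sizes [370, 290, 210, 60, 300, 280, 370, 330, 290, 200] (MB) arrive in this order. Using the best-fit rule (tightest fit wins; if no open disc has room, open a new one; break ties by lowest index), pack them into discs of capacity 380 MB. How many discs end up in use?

9

  370 → disc 1 (new)  [load 370/380]
  290 → disc 2 (new)  [load 290/380]
  210 → disc 3 (new)  [load 210/380]
  60 → disc 2  [load 350/380]
  300 → disc 4 (new)  [load 300/380]
  280 → disc 5 (new)  [load 280/380]
  370 → disc 6 (new)  [load 370/380]
  330 → disc 7 (new)  [load 330/380]
  290 → disc 8 (new)  [load 290/380]
  200 → disc 9 (new)  [load 200/380]
9 discs opened.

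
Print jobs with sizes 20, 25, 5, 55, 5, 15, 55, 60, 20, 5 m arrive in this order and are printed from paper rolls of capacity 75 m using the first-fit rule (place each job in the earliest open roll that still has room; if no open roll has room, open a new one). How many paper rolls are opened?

  20 → roll 1 (new)  [load 20/75]
  25 → roll 1  [load 45/75]
  5 → roll 1  [load 50/75]
  55 → roll 2 (new)  [load 55/75]
  5 → roll 1  [load 55/75]
  15 → roll 1  [load 70/75]
  55 → roll 3 (new)  [load 55/75]
  60 → roll 4 (new)  [load 60/75]
  20 → roll 2  [load 75/75]
  5 → roll 1  [load 75/75]
4 paper rolls opened.

4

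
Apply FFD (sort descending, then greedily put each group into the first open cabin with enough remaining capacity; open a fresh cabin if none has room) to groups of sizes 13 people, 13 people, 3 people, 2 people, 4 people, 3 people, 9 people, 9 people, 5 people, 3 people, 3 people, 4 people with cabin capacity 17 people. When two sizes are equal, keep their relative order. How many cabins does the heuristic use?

5

Sorted descending: 13, 13, 9, 9, 5, 4, 4, 3, 3, 3, 3, 2.
  13 → cabin 1 (new)  [load 13/17]
  13 → cabin 2 (new)  [load 13/17]
  9 → cabin 3 (new)  [load 9/17]
  9 → cabin 4 (new)  [load 9/17]
  5 → cabin 3  [load 14/17]
  4 → cabin 1  [load 17/17]
  4 → cabin 2  [load 17/17]
  3 → cabin 3  [load 17/17]
  3 → cabin 4  [load 12/17]
  3 → cabin 4  [load 15/17]
  3 → cabin 5 (new)  [load 3/17]
  2 → cabin 4  [load 17/17]
5 cabins opened.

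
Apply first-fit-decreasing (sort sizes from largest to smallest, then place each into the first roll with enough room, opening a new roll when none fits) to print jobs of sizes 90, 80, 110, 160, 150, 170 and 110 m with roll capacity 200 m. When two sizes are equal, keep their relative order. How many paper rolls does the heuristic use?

Sorted descending: 170, 160, 150, 110, 110, 90, 80.
  170 → roll 1 (new)  [load 170/200]
  160 → roll 2 (new)  [load 160/200]
  150 → roll 3 (new)  [load 150/200]
  110 → roll 4 (new)  [load 110/200]
  110 → roll 5 (new)  [load 110/200]
  90 → roll 4  [load 200/200]
  80 → roll 5  [load 190/200]
5 paper rolls opened.

5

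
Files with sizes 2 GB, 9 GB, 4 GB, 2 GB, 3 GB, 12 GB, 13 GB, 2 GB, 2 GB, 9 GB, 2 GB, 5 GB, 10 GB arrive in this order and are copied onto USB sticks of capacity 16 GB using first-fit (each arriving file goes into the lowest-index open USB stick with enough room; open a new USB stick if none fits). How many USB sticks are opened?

6

  2 → USB stick 1 (new)  [load 2/16]
  9 → USB stick 1  [load 11/16]
  4 → USB stick 1  [load 15/16]
  2 → USB stick 2 (new)  [load 2/16]
  3 → USB stick 2  [load 5/16]
  12 → USB stick 3 (new)  [load 12/16]
  13 → USB stick 4 (new)  [load 13/16]
  2 → USB stick 2  [load 7/16]
  2 → USB stick 2  [load 9/16]
  9 → USB stick 5 (new)  [load 9/16]
  2 → USB stick 2  [load 11/16]
  5 → USB stick 2  [load 16/16]
  10 → USB stick 6 (new)  [load 10/16]
6 USB sticks opened.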